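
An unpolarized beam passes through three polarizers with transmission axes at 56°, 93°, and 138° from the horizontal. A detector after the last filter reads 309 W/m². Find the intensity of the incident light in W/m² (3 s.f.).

Unpolarized light through the first polarizer → I₁ = ½ I₀, now polarized at 56°.
I₂ = I₁ cos²(93° − 56°) = 0.5 I₀ · cos²(37°) = 0.3189 I₀.
I₃ = I₂ cos²(138° − 93°) = 0.3189 I₀ · cos²(45°) = 0.1595 I₀.
So 309 W/m² = 0.1595 I₀, giving I₀ = 309/0.1595 = 1938 W/m².

I₀ ≈ 1940 W/m²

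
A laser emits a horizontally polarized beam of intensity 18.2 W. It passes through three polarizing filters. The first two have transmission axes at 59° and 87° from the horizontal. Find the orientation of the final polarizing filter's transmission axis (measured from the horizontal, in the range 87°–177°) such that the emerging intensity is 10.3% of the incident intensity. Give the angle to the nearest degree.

I₁ = I₀ cos²(59° − 0°) = I₀ cos²(59°) = 0.2653 I₀.
I₂ = I₁ cos²(87° − 59°) = 0.2653 I₀ · cos²(28°) = 0.2068 I₀.
Need I₃/I₀ = 0.103, so cos²(θ − 87°) = 0.103 / 0.2068 = 0.4981.
θ − 87° = arccos(√0.4981) = 45.1°, giving θ ≈ 87 + 45.1 = 132.1°.

θ ≈ 132°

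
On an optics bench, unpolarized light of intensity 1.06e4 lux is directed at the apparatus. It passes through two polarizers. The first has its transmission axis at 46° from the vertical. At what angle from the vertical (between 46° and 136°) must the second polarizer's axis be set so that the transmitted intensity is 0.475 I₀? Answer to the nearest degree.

Unpolarized light through the first polarizer → I₁ = ½ I₀, now polarized at 46°.
Need I₂/I₀ = 0.475, so cos²(θ − 46°) = 0.475 / 0.5 = 0.95.
θ − 46° = arccos(√0.95) = 12.9°, giving θ ≈ 46 + 12.9 = 58.9°.

θ ≈ 59°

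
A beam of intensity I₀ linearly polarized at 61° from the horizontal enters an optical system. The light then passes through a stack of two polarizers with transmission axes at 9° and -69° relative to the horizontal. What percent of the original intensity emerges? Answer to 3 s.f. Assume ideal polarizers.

I₁ = I₀ cos²(9° − 61°) = I₀ cos²(52°) = 0.379 I₀.
I₂ = I₁ cos²(-69° − 9°) = 0.379 I₀ · cos²(78°) = 0.01638 I₀.
That is 1.638% of the incident intensity.

≈ 1.64%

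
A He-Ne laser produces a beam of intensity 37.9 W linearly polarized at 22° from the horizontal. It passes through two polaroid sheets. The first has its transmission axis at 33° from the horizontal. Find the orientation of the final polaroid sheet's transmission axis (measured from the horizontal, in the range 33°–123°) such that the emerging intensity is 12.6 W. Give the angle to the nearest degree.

θ ≈ 87°

I₁ = I₀ cos²(33° − 22°) = I₀ cos²(11°) = 0.9636 I₀.
Target fraction: 12.6 / 37.9 W = 0.3325 of I₀.
Need I₂/I₀ = 0.3325, so cos²(θ − 33°) = 0.3325 / 0.9636 = 0.345.
θ − 33° = arccos(√0.345) = 54.0°, giving θ ≈ 33 + 54.0 = 87.0°.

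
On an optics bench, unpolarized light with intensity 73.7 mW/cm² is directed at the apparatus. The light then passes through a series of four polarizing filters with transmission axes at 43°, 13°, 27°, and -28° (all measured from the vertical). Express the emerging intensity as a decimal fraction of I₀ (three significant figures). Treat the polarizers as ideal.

I/I₀ ≈ 0.116

Unpolarized light through the first polarizer → I₁ = 73.7 mW/cm²/2 = 36.85 mW/cm², polarized at 43°.
I₂ = I₁ · cos²(30°) = 36.85 · 0.75 = 27.64 mW/cm².
I₃ = I₂ · cos²(14°) = 27.64 · 0.9415 = 26.02 mW/cm².
I₄ = I₃ · cos²(55°) = 26.02 · 0.329 = 8.56 mW/cm².
Transmitted fraction = 0.1162.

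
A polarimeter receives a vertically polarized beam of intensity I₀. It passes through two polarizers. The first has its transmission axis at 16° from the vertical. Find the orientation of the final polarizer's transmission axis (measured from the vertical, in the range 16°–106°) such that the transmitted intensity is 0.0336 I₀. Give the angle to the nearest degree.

By Malus's law, I₁ = I₀ cos²(16° − 0°) = I₀ cos²(16°) = 0.924 I₀.
Need I₂/I₀ = 0.0336, so cos²(θ − 16°) = 0.0336 / 0.924 = 0.03636.
θ − 16° = arccos(√0.03636) = 79.0°, giving θ ≈ 16 + 79.0 = 95.0°.

θ ≈ 95°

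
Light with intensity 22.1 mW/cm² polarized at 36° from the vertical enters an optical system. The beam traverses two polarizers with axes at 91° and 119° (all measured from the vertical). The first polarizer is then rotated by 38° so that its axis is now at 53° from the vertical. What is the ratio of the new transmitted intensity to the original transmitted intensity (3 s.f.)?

Before rotation:
I₁ = I₀ cos²(91° − 36°) = I₀ cos²(55°) = 0.329 I₀.
I₂ = I₁ cos²(119° − 91°) = 0.329 I₀ · cos²(28°) = 0.2565 I₀.
After rotation:
I₁ = I₀ cos²(53° − 36°) = I₀ cos²(17°) = 0.9145 I₀.
I₂ = I₁ cos²(119° − 53°) = 0.9145 I₀ · cos²(66°) = 0.1513 I₀.
Ratio = 0.1513 / 0.2565 = 0.5899.

I_new/I_old ≈ 0.590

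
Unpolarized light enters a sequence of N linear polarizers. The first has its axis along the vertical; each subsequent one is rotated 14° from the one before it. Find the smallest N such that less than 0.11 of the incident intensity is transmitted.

N = 27

First polarizer halves the unpolarized light: factor 1/2.
Each further stage multiplies by cos²(14°) = 0.9415.
After N polarizers: T = 0.5·0.9415^(N−1). Require T < 0.11 ⇒ N−1 > ln(0.11/0.5)/ln(0.9415) = 25.11, so N−1 ≥ 26 and N = 27.
Check: N=27 gives T = 0.1042 < 0.11; N=26 gives T = 0.1107.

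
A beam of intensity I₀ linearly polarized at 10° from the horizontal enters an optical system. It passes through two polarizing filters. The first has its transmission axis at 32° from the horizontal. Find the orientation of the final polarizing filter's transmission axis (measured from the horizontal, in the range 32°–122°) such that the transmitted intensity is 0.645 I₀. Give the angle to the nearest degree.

θ ≈ 62°

I₁ = I₀ cos²(32° − 10°) = I₀ cos²(22°) = 0.8597 I₀.
Need I₂/I₀ = 0.645, so cos²(θ − 32°) = 0.645 / 0.8597 = 0.7503.
θ − 32° = arccos(√0.7503) = 30.0°, giving θ ≈ 32 + 30.0 = 62.0°.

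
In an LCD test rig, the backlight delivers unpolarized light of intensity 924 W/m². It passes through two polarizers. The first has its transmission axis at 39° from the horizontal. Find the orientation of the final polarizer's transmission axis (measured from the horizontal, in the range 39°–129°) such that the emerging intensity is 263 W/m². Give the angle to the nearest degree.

Unpolarized light through the first polarizer → I₁ = ½ I₀, now polarized at 39°.
Target fraction: 263 / 924 W/m² = 0.2846 of I₀.
Need I₂/I₀ = 0.2846, so cos²(θ − 39°) = 0.2846 / 0.5 = 0.5693.
θ − 39° = arccos(√0.5693) = 41.0°, giving θ ≈ 39 + 41.0 = 80.0°.

θ ≈ 80°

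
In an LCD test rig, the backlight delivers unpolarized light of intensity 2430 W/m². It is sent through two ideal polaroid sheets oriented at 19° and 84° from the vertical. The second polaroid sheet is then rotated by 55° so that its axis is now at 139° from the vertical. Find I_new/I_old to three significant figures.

Before rotation:
Unpolarized light through the first polarizer → I₁ = ½ I₀, now polarized at 19°.
I₂ = I₁ cos²(84° − 19°) = 0.5 I₀ · cos²(65°) = 0.0893 I₀.
After rotation:
Unpolarized light through the first polarizer → I₁ = ½ I₀, now polarized at 19°.
Angle between axes 1 and 2: 60°. I₂ = 0.5 I₀ · cos²(60°) = 0.125 I₀.
Ratio = 0.125 / 0.0893 = 1.4.

I_new/I_old ≈ 1.40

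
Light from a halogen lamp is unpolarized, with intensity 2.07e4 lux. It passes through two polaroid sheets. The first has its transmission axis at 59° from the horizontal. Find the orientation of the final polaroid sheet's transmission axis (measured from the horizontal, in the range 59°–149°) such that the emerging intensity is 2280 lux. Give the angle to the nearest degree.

θ ≈ 121°

Unpolarized light through the first polarizer → I₁ = ½ I₀, now polarized at 59°.
Target fraction: 2280 / 2.07e4 lux = 0.1101 of I₀.
Need I₂/I₀ = 0.1101, so cos²(θ − 59°) = 0.1101 / 0.5 = 0.2203.
θ − 59° = arccos(√0.2203) = 62.0°, giving θ ≈ 59 + 62.0 = 121.0°.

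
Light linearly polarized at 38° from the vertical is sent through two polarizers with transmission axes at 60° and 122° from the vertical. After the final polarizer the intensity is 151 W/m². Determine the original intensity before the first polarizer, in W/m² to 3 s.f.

By Malus's law, I₁ = I₀ cos²(60° − 38°) = I₀ cos²(22°) = 0.8597 I₀.
I₂ = I₁ cos²(122° − 60°) = 0.8597 I₀ · cos²(62°) = 0.1895 I₀.
So 151 W/m² = 0.1895 I₀, giving I₀ = 151/0.1895 = 796.9 W/m².

I₀ ≈ 797 W/m²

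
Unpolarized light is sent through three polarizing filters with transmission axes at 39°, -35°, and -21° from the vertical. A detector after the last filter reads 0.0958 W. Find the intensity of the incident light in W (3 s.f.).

I₀ ≈ 2.68 W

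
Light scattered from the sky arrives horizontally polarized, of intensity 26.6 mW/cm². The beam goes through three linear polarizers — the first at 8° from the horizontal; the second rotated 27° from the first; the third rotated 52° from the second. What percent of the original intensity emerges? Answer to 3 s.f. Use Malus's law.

By Malus's law, I₁ = 26.6 mW/cm² · cos²(8°) = 26.08 mW/cm².
I₂ = I₁ · cos²(27°) = 26.08 · 0.7939 = 20.71 mW/cm².
I₃ = I₂ · cos²(52°) = 20.71 · 0.379 = 7.849 mW/cm².
That is 29.51% of the incident intensity.

≈ 29.5%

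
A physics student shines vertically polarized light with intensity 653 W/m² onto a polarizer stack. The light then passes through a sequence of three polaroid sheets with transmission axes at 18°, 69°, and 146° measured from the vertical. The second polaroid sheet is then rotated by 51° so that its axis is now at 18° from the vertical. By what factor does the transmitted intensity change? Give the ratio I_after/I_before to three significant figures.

I_new/I_old ≈ 18.9

Before rotation:
I₁ = I₀ cos²(18° − 0°) = I₀ cos²(18°) = 0.9045 I₀.
I₂ = I₁ cos²(69° − 18°) = 0.9045 I₀ · cos²(51°) = 0.3582 I₀.
I₃ = I₂ cos²(146° − 69°) = 0.3582 I₀ · cos²(77°) = 0.01813 I₀.
After rotation:
I₁ = I₀ cos²(18° − 0°) = I₀ cos²(18°) = 0.9045 I₀.
I₂ = I₁ cos²(18° − 18°) = 0.9045 I₀ · cos²(0°) = 0.9045 I₀.
Angle between axes 2 and 3: 52°. I₃ = 0.9045 I₀ · cos²(52°) = 0.3428 I₀.
Ratio = 0.3428 / 0.01813 = 18.91.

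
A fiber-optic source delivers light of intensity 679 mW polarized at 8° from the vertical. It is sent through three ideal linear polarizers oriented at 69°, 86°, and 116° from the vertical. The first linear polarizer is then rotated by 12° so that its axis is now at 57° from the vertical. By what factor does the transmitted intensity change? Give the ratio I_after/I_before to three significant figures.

I_new/I_old ≈ 1.53

Before rotation:
I₁ = I₀ cos²(69° − 8°) = I₀ cos²(61°) = 0.235 I₀.
I₂ = I₁ cos²(86° − 69°) = 0.235 I₀ · cos²(17°) = 0.2149 I₀.
I₃ = I₂ cos²(116° − 86°) = 0.2149 I₀ · cos²(30°) = 0.1612 I₀.
After rotation:
I₁ = I₀ cos²(57° − 8°) = I₀ cos²(49°) = 0.4304 I₀.
I₂ = I₁ cos²(86° − 57°) = 0.4304 I₀ · cos²(29°) = 0.3292 I₀.
I₃ = I₂ cos²(116° − 86°) = 0.3292 I₀ · cos²(30°) = 0.2469 I₀.
Ratio = 0.2469 / 0.1612 = 1.532.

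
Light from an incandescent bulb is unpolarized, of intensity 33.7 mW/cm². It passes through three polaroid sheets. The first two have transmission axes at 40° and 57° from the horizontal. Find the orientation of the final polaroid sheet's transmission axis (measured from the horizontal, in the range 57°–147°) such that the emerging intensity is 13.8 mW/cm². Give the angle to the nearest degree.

Unpolarized light through the first polarizer → I₁ = ½ I₀, now polarized at 40°.
I₂ = I₁ cos²(57° − 40°) = 0.5 I₀ · cos²(17°) = 0.4573 I₀.
Target fraction: 13.8 / 33.7 mW/cm² = 0.4095 of I₀.
Need I₃/I₀ = 0.4095, so cos²(θ − 57°) = 0.4095 / 0.4573 = 0.8955.
θ − 57° = arccos(√0.8955) = 18.9°, giving θ ≈ 57 + 18.9 = 75.9°.

θ ≈ 76°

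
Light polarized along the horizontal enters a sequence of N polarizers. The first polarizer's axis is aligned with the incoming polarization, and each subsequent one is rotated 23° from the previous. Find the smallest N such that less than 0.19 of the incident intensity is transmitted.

N = 12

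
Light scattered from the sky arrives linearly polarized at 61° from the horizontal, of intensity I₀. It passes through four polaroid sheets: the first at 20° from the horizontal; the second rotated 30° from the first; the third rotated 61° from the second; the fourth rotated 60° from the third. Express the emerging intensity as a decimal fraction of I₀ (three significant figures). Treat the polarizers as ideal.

By Malus's law, I₁ = I₀ cos²(20° − 61°) = I₀ cos²(41°) = 0.5696 I₀.
I₂ = I₁ cos²(30°) = 0.5696 · 0.75 I₀ = 0.4272 I₀.
I₃ = I₂ cos²(61°) = 0.4272 · 0.235 I₀ = 0.1004 I₀.
I₄ = I₃ cos²(60°) = 0.1004 · 0.25 I₀ = 0.0251 I₀.
Transmitted fraction = 0.0251.

≈ 0.0251 I₀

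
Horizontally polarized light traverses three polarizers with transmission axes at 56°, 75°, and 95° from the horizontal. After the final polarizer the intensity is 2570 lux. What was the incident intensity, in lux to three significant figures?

I₁ = I₀ cos²(56° − 0°) = I₀ cos²(56°) = 0.3127 I₀.
I₂ = I₁ cos²(75° − 56°) = 0.3127 I₀ · cos²(19°) = 0.2796 I₀.
I₃ = I₂ cos²(95° − 75°) = 0.2796 I₀ · cos²(20°) = 0.2469 I₀.
So 2570 lux = 0.2469 I₀, giving I₀ = 2570/0.2469 = 1.041e+04 lux.

I₀ ≈ 1.04e4 lux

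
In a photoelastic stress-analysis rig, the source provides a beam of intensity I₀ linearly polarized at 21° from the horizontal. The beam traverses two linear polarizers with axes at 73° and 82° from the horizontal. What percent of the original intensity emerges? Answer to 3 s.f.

≈ 37.0%

I₁ = I₀ cos²(73° − 21°) = I₀ cos²(52°) = 0.379 I₀.
I₂ = I₁ cos²(82° − 73°) = 0.379 I₀ · cos²(9°) = 0.3698 I₀.
That is 36.98% of the incident intensity.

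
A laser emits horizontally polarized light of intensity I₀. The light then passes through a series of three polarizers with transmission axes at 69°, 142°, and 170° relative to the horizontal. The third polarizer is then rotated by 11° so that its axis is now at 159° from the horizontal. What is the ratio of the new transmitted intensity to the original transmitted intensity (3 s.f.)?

I_new/I_old ≈ 1.17

Before rotation:
I₁ = I₀ cos²(69° − 0°) = I₀ cos²(69°) = 0.1284 I₀.
I₂ = I₁ cos²(142° − 69°) = 0.1284 I₀ · cos²(73°) = 0.01098 I₀.
I₃ = I₂ cos²(170° − 142°) = 0.01098 I₀ · cos²(28°) = 0.008559 I₀.
After rotation:
I₁ = I₀ cos²(69° − 0°) = I₀ cos²(69°) = 0.1284 I₀.
I₂ = I₁ cos²(142° − 69°) = 0.1284 I₀ · cos²(73°) = 0.01098 I₀.
I₃ = I₂ cos²(159° − 142°) = 0.01098 I₀ · cos²(17°) = 0.01004 I₀.
Ratio = 0.01004 / 0.008559 = 1.173.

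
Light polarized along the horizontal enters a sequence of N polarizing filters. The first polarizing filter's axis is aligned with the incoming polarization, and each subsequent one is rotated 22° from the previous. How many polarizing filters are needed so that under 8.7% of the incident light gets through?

First polarizer is aligned with the polarization: full transmission.
Each further stage multiplies by cos²(22°) = 0.8597.
After N polarizers: T = 0.8597^(N−1). Require T < 0.087 ⇒ N−1 > ln(0.087)/ln(0.8597) = 16.15, so N−1 ≥ 17 and N = 18.
Check: N=18 gives T = 0.0765 < 0.087; N=17 gives T = 0.08898.

N = 18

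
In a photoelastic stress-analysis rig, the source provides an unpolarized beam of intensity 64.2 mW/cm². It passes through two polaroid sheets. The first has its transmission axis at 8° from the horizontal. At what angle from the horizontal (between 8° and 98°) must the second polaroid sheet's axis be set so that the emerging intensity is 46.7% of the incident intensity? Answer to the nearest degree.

Unpolarized light through the first polarizer → I₁ = ½ I₀, now polarized at 8°.
Need I₂/I₀ = 0.467, so cos²(θ − 8°) = 0.467 / 0.5 = 0.934.
θ − 8° = arccos(√0.934) = 14.9°, giving θ ≈ 8 + 14.9 = 22.9°.

θ ≈ 23°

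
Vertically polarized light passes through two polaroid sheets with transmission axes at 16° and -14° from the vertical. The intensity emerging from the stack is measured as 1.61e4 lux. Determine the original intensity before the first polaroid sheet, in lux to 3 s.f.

I₁ = I₀ cos²(16° − 0°) = I₀ cos²(16°) = 0.924 I₀.
I₂ = I₁ cos²(-14° − 16°) = 0.924 I₀ · cos²(30°) = 0.693 I₀.
So 1.61e4 lux = 0.693 I₀, giving I₀ = 1.61e4/0.693 = 2.323e+04 lux.

I₀ ≈ 2.32e4 lux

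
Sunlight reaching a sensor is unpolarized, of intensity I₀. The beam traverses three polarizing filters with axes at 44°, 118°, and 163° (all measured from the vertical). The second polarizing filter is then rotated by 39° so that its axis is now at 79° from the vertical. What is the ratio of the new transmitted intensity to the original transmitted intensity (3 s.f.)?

Before rotation:
Unpolarized light through the first polarizer → I₁ = ½ I₀, now polarized at 44°.
I₂ = I₁ cos²(118° − 44°) = 0.5 I₀ · cos²(74°) = 0.03799 I₀.
I₃ = I₂ cos²(163° − 118°) = 0.03799 I₀ · cos²(45°) = 0.01899 I₀.
After rotation:
Unpolarized light through the first polarizer → I₁ = ½ I₀, now polarized at 44°.
I₂ = I₁ cos²(79° − 44°) = 0.5 I₀ · cos²(35°) = 0.3355 I₀.
I₃ = I₂ cos²(163° − 79°) = 0.3355 I₀ · cos²(84°) = 0.003666 I₀.
Ratio = 0.003666 / 0.01899 = 0.193.

I_new/I_old ≈ 0.193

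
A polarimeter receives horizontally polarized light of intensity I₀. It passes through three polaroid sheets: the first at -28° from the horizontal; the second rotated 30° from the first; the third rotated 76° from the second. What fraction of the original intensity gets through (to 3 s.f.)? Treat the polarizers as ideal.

≈ 0.0342 I₀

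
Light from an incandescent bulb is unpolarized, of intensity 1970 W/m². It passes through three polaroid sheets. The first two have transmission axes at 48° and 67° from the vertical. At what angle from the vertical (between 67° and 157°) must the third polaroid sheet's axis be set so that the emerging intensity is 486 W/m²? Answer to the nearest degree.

θ ≈ 109°

Unpolarized light through the first polarizer → I₁ = ½ I₀, now polarized at 48°.
I₂ = I₁ cos²(67° − 48°) = 0.5 I₀ · cos²(19°) = 0.447 I₀.
Target fraction: 486 / 1970 W/m² = 0.2467 of I₀.
Need I₃/I₀ = 0.2467, so cos²(θ − 67°) = 0.2467 / 0.447 = 0.5519.
θ − 67° = arccos(√0.5519) = 42.0°, giving θ ≈ 67 + 42.0 = 109.0°.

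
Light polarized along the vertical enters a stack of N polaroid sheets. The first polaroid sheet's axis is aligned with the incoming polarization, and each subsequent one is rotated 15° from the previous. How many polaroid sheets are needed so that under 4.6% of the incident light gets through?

N = 46

First polarizer is aligned with the polarization: full transmission.
Each further stage multiplies by cos²(15°) = 0.933.
After N polarizers: T = 0.933^(N−1). Require T < 0.046 ⇒ N−1 > ln(0.046)/ln(0.933) = 44.41, so N−1 ≥ 45 and N = 46.
Check: N=46 gives T = 0.04415 < 0.046; N=45 gives T = 0.04732.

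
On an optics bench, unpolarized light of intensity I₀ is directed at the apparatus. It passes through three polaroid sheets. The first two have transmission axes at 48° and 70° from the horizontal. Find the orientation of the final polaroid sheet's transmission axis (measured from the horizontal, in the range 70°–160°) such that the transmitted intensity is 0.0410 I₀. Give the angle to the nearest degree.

θ ≈ 142°

Unpolarized light through the first polarizer → I₁ = ½ I₀, now polarized at 48°.
I₂ = I₁ cos²(70° − 48°) = 0.5 I₀ · cos²(22°) = 0.4298 I₀.
Need I₃/I₀ = 0.041, so cos²(θ − 70°) = 0.041 / 0.4298 = 0.09539.
θ − 70° = arccos(√0.09539) = 72.0°, giving θ ≈ 70 + 72.0 = 142.0°.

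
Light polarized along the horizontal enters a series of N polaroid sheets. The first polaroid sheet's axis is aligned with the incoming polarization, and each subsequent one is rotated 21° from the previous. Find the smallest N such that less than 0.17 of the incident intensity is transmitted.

N = 14

First polarizer is aligned with the polarization: full transmission.
Each further stage multiplies by cos²(21°) = 0.8716.
After N polarizers: T = 0.8716^(N−1). Require T < 0.17 ⇒ N−1 > ln(0.17)/ln(0.8716) = 12.89, so N−1 ≥ 13 and N = 14.
Check: N=14 gives T = 0.1675 < 0.17; N=13 gives T = 0.1922.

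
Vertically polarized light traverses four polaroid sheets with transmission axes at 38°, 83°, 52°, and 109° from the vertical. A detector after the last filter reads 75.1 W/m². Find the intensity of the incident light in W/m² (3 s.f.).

I₀ ≈ 1110 W/m²

I₁ = I₀ cos²(38° − 0°) = I₀ cos²(38°) = 0.621 I₀.
I₂ = I₁ cos²(83° − 38°) = 0.621 I₀ · cos²(45°) = 0.3105 I₀.
I₃ = I₂ cos²(52° − 83°) = 0.3105 I₀ · cos²(31°) = 0.2281 I₀.
I₄ = I₃ cos²(109° − 52°) = 0.2281 I₀ · cos²(57°) = 0.06767 I₀.
So 75.1 W/m² = 0.06767 I₀, giving I₀ = 75.1/0.06767 = 1110 W/m².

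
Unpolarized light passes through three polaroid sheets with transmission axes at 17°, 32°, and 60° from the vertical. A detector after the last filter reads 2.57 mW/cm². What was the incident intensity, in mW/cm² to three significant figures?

Unpolarized light through the first polarizer → I₁ = ½ I₀, now polarized at 17°.
I₂ = I₁ cos²(32° − 17°) = 0.5 I₀ · cos²(15°) = 0.4665 I₀.
I₃ = I₂ cos²(60° − 32°) = 0.4665 I₀ · cos²(28°) = 0.3637 I₀.
So 2.57 mW/cm² = 0.3637 I₀, giving I₀ = 2.57/0.3637 = 7.067 mW/cm².

I₀ ≈ 7.07 mW/cm²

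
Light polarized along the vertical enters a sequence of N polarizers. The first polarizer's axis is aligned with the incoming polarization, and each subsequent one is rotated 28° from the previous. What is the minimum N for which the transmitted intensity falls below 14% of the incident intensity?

N = 9

First polarizer is aligned with the polarization: full transmission.
Each further stage multiplies by cos²(28°) = 0.7796.
After N polarizers: T = 0.7796^(N−1). Require T < 0.14 ⇒ N−1 > ln(0.14)/ln(0.7796) = 7.90, so N−1 ≥ 8 and N = 9.
Check: N=9 gives T = 0.1364 < 0.14; N=8 gives T = 0.175.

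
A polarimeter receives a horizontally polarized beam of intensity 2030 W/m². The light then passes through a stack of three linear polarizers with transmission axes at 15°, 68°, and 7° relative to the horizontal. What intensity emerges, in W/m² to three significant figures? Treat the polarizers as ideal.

I₁ = 2030 W/m² · cos²(15°) = 1894 W/m².
I₂ = I₁ · cos²(53°) = 1894 · 0.3622 = 686 W/m².
I₃ = I₂ · cos²(61°) = 686 · 0.235 = 161.2 W/m².

I ≈ 161 W/m²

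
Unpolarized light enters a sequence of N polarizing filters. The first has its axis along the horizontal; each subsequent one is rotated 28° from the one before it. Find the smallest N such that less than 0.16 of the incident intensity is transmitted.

First polarizer halves the unpolarized light: factor 1/2.
Each further stage multiplies by cos²(28°) = 0.7796.
After N polarizers: T = 0.5·0.7796^(N−1). Require T < 0.16 ⇒ N−1 > ln(0.16/0.5)/ln(0.7796) = 4.58, so N−1 ≥ 5 and N = 6.
Check: N=6 gives T = 0.144 < 0.16; N=5 gives T = 0.1847.

N = 6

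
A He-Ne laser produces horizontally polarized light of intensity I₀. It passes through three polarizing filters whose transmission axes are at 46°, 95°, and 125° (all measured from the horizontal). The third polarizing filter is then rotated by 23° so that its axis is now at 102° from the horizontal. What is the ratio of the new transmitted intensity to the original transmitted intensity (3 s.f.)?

I_new/I_old ≈ 1.31

Before rotation:
I₁ = I₀ cos²(46° − 0°) = I₀ cos²(46°) = 0.4826 I₀.
I₂ = I₁ cos²(95° − 46°) = 0.4826 I₀ · cos²(49°) = 0.2077 I₀.
I₃ = I₂ cos²(125° − 95°) = 0.2077 I₀ · cos²(30°) = 0.1558 I₀.
After rotation:
I₁ = I₀ cos²(46° − 0°) = I₀ cos²(46°) = 0.4826 I₀.
I₂ = I₁ cos²(95° − 46°) = 0.4826 I₀ · cos²(49°) = 0.2077 I₀.
I₃ = I₂ cos²(102° − 95°) = 0.2077 I₀ · cos²(7°) = 0.2046 I₀.
Ratio = 0.2046 / 0.1558 = 1.314.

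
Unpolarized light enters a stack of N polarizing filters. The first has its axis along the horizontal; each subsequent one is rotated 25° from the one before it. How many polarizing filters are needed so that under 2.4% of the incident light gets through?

First polarizer halves the unpolarized light: factor 1/2.
Each further stage multiplies by cos²(25°) = 0.8214.
After N polarizers: T = 0.5·0.8214^(N−1). Require T < 0.024 ⇒ N−1 > ln(0.024/0.5)/ln(0.8214) = 15.43, so N−1 ≥ 16 and N = 17.
Check: N=17 gives T = 0.02147 < 0.024; N=16 gives T = 0.02614.

N = 17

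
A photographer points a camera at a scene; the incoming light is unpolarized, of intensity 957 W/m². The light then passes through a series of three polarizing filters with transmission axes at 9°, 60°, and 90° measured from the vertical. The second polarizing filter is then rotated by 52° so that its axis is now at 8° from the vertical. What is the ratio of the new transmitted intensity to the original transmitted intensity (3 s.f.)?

I_new/I_old ≈ 0.0652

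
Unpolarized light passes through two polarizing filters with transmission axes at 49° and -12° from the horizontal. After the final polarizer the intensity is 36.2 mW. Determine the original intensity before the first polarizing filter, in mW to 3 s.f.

I₀ ≈ 308 mW

Unpolarized light through the first polarizer → I₁ = ½ I₀, now polarized at 49°.
I₂ = I₁ cos²(-12° − 49°) = 0.5 I₀ · cos²(61°) = 0.1175 I₀.
So 36.2 mW = 0.1175 I₀, giving I₀ = 36.2/0.1175 = 308 mW.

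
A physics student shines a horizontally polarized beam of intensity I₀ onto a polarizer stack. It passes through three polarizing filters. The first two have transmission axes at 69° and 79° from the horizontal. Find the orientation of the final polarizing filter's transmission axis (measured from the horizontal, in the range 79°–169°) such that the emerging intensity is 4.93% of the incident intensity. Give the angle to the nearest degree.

θ ≈ 130°

I₁ = I₀ cos²(69° − 0°) = I₀ cos²(69°) = 0.1284 I₀.
I₂ = I₁ cos²(79° − 69°) = 0.1284 I₀ · cos²(10°) = 0.1246 I₀.
Need I₃/I₀ = 0.0493, so cos²(θ − 79°) = 0.0493 / 0.1246 = 0.3958.
θ − 79° = arccos(√0.3958) = 51.0°, giving θ ≈ 79 + 51.0 = 130.0°.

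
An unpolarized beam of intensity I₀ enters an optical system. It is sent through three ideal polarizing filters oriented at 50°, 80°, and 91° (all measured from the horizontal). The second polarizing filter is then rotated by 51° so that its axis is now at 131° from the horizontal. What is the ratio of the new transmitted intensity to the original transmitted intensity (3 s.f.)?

Before rotation:
Unpolarized light through the first polarizer → I₁ = ½ I₀, now polarized at 50°.
I₂ = I₁ cos²(80° − 50°) = 0.5 I₀ · cos²(30°) = 0.375 I₀.
I₃ = I₂ cos²(91° − 80°) = 0.375 I₀ · cos²(11°) = 0.3613 I₀.
After rotation:
Unpolarized light through the first polarizer → I₁ = ½ I₀, now polarized at 50°.
I₂ = I₁ cos²(131° − 50°) = 0.5 I₀ · cos²(81°) = 0.01224 I₀.
I₃ = I₂ cos²(91° − 131°) = 0.01224 I₀ · cos²(40°) = 0.00718 I₀.
Ratio = 0.00718 / 0.3613 = 0.01987.

I_new/I_old ≈ 0.0199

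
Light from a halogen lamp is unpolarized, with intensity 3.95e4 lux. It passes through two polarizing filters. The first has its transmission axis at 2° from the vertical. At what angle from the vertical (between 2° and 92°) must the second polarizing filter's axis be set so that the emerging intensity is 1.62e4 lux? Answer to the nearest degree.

Unpolarized light through the first polarizer → I₁ = ½ I₀, now polarized at 2°.
Target fraction: 1.62e4 / 3.95e4 lux = 0.4101 of I₀.
Need I₂/I₀ = 0.4101, so cos²(θ − 2°) = 0.4101 / 0.5 = 0.8203.
θ − 2° = arccos(√0.8203) = 25.1°, giving θ ≈ 2 + 25.1 = 27.1°.

θ ≈ 27°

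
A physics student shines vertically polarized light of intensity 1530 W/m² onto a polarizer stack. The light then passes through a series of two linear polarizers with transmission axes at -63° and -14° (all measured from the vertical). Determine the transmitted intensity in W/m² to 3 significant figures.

I ≈ 136 W/m²

I₁ = 1530 W/m² · cos²(63°) = 315.3 W/m².
I₂ = I₁ · cos²(49°) = 315.3 · 0.4304 = 135.7 W/m².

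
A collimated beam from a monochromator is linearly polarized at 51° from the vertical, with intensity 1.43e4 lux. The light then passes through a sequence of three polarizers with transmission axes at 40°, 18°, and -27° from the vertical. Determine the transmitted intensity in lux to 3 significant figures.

By Malus's law, I₁ = 1.43e4 lux · cos²(11°) = 1.378e+04 lux.
I₂ = I₁ · cos²(22°) = 1.378e+04 · 0.8597 = 1.185e+04 lux.
I₃ = I₂ · cos²(45°) = 1.185e+04 · 0.5 = 5923 lux.

I ≈ 5920 lux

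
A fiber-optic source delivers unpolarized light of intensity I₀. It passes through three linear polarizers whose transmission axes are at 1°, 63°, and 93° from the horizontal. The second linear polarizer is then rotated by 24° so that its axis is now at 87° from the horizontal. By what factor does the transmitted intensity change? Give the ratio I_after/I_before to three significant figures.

Before rotation:
Unpolarized light through the first polarizer → I₁ = ½ I₀, now polarized at 1°.
I₂ = I₁ cos²(63° − 1°) = 0.5 I₀ · cos²(62°) = 0.1102 I₀.
I₃ = I₂ cos²(93° − 63°) = 0.1102 I₀ · cos²(30°) = 0.08265 I₀.
After rotation:
Unpolarized light through the first polarizer → I₁ = ½ I₀, now polarized at 1°.
I₂ = I₁ cos²(87° − 1°) = 0.5 I₀ · cos²(86°) = 0.002433 I₀.
I₃ = I₂ cos²(93° − 87°) = 0.002433 I₀ · cos²(6°) = 0.002406 I₀.
Ratio = 0.002406 / 0.08265 = 0.02912.

I_new/I_old ≈ 0.0291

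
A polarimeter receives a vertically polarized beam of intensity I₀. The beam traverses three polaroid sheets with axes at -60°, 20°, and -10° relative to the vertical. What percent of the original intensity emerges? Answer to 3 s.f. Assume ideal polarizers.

≈ 0.565%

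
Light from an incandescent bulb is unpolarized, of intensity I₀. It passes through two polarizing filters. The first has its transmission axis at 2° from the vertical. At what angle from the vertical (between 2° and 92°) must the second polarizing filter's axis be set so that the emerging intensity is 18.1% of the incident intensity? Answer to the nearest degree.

Unpolarized light through the first polarizer → I₁ = ½ I₀, now polarized at 2°.
Need I₂/I₀ = 0.181, so cos²(θ − 2°) = 0.181 / 0.5 = 0.362.
θ − 2° = arccos(√0.362) = 53.0°, giving θ ≈ 2 + 53.0 = 55.0°.

θ ≈ 55°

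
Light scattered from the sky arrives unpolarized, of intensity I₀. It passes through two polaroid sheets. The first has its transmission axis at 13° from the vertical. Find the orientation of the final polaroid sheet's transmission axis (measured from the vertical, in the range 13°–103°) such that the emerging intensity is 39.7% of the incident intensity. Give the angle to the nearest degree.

Unpolarized light through the first polarizer → I₁ = ½ I₀, now polarized at 13°.
Need I₂/I₀ = 0.397, so cos²(θ − 13°) = 0.397 / 0.5 = 0.794.
θ − 13° = arccos(√0.794) = 27.0°, giving θ ≈ 13 + 27.0 = 40.0°.

θ ≈ 40°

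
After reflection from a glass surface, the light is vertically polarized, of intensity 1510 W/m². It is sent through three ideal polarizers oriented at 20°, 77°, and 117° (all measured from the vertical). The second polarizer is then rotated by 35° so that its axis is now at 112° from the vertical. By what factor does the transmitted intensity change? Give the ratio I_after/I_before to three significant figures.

Before rotation:
I₁ = I₀ cos²(20° − 0°) = I₀ cos²(20°) = 0.883 I₀.
I₂ = I₁ cos²(77° − 20°) = 0.883 I₀ · cos²(57°) = 0.2619 I₀.
I₃ = I₂ cos²(117° − 77°) = 0.2619 I₀ · cos²(40°) = 0.1537 I₀.
After rotation:
I₁ = I₀ cos²(20° − 0°) = I₀ cos²(20°) = 0.883 I₀.
Angle between axes 1 and 2: 88°. I₂ = 0.883 I₀ · cos²(88°) = 0.001075 I₀.
I₃ = I₂ cos²(117° − 112°) = 0.001075 I₀ · cos²(5°) = 0.001067 I₀.
Ratio = 0.001067 / 0.1537 = 0.006944.

I_new/I_old ≈ 0.00694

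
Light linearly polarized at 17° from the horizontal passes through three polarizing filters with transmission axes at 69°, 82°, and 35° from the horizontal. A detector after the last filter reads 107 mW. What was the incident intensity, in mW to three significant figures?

I₁ = I₀ cos²(69° − 17°) = I₀ cos²(52°) = 0.379 I₀.
I₂ = I₁ cos²(82° − 69°) = 0.379 I₀ · cos²(13°) = 0.3599 I₀.
I₃ = I₂ cos²(35° − 82°) = 0.3599 I₀ · cos²(47°) = 0.1674 I₀.
So 107 mW = 0.1674 I₀, giving I₀ = 107/0.1674 = 639.3 mW.

I₀ ≈ 639 mW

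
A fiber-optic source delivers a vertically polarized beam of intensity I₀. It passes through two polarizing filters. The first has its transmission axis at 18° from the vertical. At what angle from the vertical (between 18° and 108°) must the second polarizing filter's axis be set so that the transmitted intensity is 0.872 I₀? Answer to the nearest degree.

θ ≈ 29°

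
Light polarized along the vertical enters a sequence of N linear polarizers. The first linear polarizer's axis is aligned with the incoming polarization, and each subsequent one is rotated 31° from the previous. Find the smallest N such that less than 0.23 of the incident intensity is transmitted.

N = 6

First polarizer is aligned with the polarization: full transmission.
Each further stage multiplies by cos²(31°) = 0.7347.
After N polarizers: T = 0.7347^(N−1). Require T < 0.23 ⇒ N−1 > ln(0.23)/ln(0.7347) = 4.77, so N−1 ≥ 5 and N = 6.
Check: N=6 gives T = 0.2141 < 0.23; N=5 gives T = 0.2914.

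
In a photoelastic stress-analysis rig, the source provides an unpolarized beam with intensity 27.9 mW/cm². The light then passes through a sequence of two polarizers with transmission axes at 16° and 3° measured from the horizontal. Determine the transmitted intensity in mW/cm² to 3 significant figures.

Unpolarized light through the first polarizer → I₁ = 27.9 mW/cm²/2 = 13.95 mW/cm², polarized at 16°.
I₂ = I₁ · cos²(13°) = 13.95 · 0.9494 = 13.24 mW/cm².

I ≈ 13.2 mW/cm²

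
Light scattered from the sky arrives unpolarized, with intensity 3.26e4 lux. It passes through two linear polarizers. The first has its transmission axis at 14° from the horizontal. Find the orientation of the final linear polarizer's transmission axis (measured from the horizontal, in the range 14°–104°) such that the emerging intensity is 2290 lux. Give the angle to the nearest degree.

θ ≈ 82°

Unpolarized light through the first polarizer → I₁ = ½ I₀, now polarized at 14°.
Target fraction: 2290 / 3.26e4 lux = 0.07025 of I₀.
Need I₂/I₀ = 0.07025, so cos²(θ − 14°) = 0.07025 / 0.5 = 0.1405.
θ − 14° = arccos(√0.1405) = 68.0°, giving θ ≈ 14 + 68.0 = 82.0°.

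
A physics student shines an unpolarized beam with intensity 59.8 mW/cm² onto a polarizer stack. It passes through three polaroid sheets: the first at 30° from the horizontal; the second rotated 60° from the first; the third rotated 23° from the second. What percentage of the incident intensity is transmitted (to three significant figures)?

Unpolarized light through the first polarizer → I₁ = 59.8 mW/cm²/2 = 29.9 mW/cm², polarized at 30°.
I₂ = I₁ · cos²(60°) = 29.9 · 0.25 = 7.475 mW/cm².
I₃ = I₂ · cos²(23°) = 7.475 · 0.8473 = 6.334 mW/cm².
That is 10.59% of the incident intensity.

≈ 10.6%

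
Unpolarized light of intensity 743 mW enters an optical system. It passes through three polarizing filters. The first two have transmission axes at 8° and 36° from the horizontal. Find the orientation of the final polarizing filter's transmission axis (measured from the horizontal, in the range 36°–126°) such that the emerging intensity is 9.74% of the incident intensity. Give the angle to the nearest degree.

θ ≈ 96°

Unpolarized light through the first polarizer → I₁ = ½ I₀, now polarized at 8°.
I₂ = I₁ cos²(36° − 8°) = 0.5 I₀ · cos²(28°) = 0.3898 I₀.
Need I₃/I₀ = 0.0974, so cos²(θ − 36°) = 0.0974 / 0.3898 = 0.2499.
θ − 36° = arccos(√0.2499) = 60.0°, giving θ ≈ 36 + 60.0 = 96.0°.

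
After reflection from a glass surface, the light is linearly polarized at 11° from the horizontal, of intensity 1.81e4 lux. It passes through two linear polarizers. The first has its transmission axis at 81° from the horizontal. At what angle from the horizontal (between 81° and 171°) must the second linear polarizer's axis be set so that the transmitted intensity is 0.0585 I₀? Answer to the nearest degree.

θ ≈ 126°

By Malus's law, I₁ = I₀ cos²(81° − 11°) = I₀ cos²(70°) = 0.117 I₀.
Need I₂/I₀ = 0.0585, so cos²(θ − 81°) = 0.0585 / 0.117 = 0.5001.
θ − 81° = arccos(√0.5001) = 45.0°, giving θ ≈ 81 + 45.0 = 126.0°.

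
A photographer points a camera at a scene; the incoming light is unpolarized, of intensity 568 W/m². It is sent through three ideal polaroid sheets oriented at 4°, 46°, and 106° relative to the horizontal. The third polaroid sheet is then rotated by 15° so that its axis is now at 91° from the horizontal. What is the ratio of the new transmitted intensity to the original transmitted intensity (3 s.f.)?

Before rotation:
Unpolarized light through the first polarizer → I₁ = ½ I₀, now polarized at 4°.
I₂ = I₁ cos²(46° − 4°) = 0.5 I₀ · cos²(42°) = 0.2761 I₀.
I₃ = I₂ cos²(106° − 46°) = 0.2761 I₀ · cos²(60°) = 0.06903 I₀.
After rotation:
Unpolarized light through the first polarizer → I₁ = ½ I₀, now polarized at 4°.
I₂ = I₁ cos²(46° − 4°) = 0.5 I₀ · cos²(42°) = 0.2761 I₀.
I₃ = I₂ cos²(91° − 46°) = 0.2761 I₀ · cos²(45°) = 0.1381 I₀.
Ratio = 0.1381 / 0.06903 = 2.

I_new/I_old ≈ 2.00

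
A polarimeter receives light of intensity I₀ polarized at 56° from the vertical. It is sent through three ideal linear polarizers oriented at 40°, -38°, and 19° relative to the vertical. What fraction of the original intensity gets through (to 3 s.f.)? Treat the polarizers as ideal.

I₁ = I₀ cos²(40° − 56°) = I₀ cos²(16°) = 0.924 I₀.
I₂ = I₁ cos²(-38° − 40°) = 0.924 I₀ · cos²(78°) = 0.03994 I₀.
I₃ = I₂ cos²(19° + 38°) = 0.03994 I₀ · cos²(57°) = 0.01185 I₀.
Transmitted fraction = 0.01185.

≈ 0.0118 I₀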